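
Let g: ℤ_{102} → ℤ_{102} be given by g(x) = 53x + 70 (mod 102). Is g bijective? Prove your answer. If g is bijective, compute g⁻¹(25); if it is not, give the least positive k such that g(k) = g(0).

3

Recall that g is injective when g(s) = g(t) forces s = t.
If g(s) = g(t), then 53s ≡ 53t (mod 102). Because gcd(53, 102) = 1, we may cancel 53 to get s ≡ t (mod 102).
We now compute 53⁻¹ mod 102 explicitly. Euclid's algorithm: 102 = 1·53 + 49, 53 = 1·49 + 4, 49 = 12·4 + 1; back-substituting gives 1 = 77·53 − 40·102, so 53⁻¹ ≡ 77 (mod 102).
For any y ∈ ℤ_{102}, x = 77(y − 70) mod 102 satisfies g(x) = 53·77(y − 70) + 70 ≡ y (since 53·77 ≡ 1 mod 102). So every y has a preimage.
So g is bijective.
Since g is bijective, we compute g⁻¹(25): solve 53x + 70 ≡ 25 (mod 102), i.e. 53x ≡ 57 (mod 102).
Multiplying by 53⁻¹ = 77 gives x ≡ 77·57 = 4389 = 43·102 + 3 ≡ 3 (mod 102).
Check: g(3) = 53·3 + 70 = 229 = 2·102 + 25 ≡ 25 (mod 102).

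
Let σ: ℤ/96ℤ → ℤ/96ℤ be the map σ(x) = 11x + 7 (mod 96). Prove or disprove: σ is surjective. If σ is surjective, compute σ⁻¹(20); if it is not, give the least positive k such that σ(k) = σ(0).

71

Since gcd(11, 96) = 1, 11 is invertible modulo 96. Euclid's algorithm: 96 = 8·11 + 8, 11 = 1·8 + 3, 8 = 2·3 + 2, 3 = 1·2 + 1; back-substituting gives 1 = 35·11 − 4·96, so 11⁻¹ ≡ 35 (mod 96).
For any y ∈ ℤ/96ℤ, x = 35(y − 7) mod 96 satisfies σ(x) = 11·35(y − 7) + 7 ≡ y (since 11·35 ≡ 1 mod 96). So every y has a preimage.
Therefore σ is surjective.
Since σ is surjective, we find σ⁻¹(20): we need 11x ≡ 20 − 7 ≡ 13 (mod 96). Using 11⁻¹ = 35: x ≡ 35·13 = 455 = 4·96 + 71, so x = 71.
Check: σ(71) = 11·71 + 7 = 788 = 8·96 + 20 ≡ 20 (mod 96).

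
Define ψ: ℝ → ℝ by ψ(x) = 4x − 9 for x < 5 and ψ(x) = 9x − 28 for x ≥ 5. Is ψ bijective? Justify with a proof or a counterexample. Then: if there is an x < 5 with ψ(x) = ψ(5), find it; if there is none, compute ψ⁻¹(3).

3

Both pieces are strictly increasing (slopes 4 and 9), so each is injective on its own interval.
The left piece maps (−∞, 5) onto (−∞, 11); the right piece maps [5, ∞) onto [17, ∞).
The images leave a gap (11 has no preimage), so ψ is not surjective, hence not bijective.
Because the two images are disjoint, no x < 5 has ψ(x) = ψ(5), so we compute ψ⁻¹(3): 3 lies in (−∞, 11), so solve 4x − 9 = 3: x = (3 + 9)/4 = 3.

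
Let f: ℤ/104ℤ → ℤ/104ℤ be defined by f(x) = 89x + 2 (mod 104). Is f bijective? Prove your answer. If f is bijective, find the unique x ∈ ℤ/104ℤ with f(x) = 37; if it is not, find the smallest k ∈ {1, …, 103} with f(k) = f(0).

67

Recall that f is injective when f(a) = f(b) forces a = b.
If f(a) = f(b), then 89a ≡ 89b (mod 104). Because gcd(89, 104) = 1, we may cancel 89 to get a ≡ b (mod 104).
We now compute 89⁻¹ mod 104 explicitly. Euclid's algorithm: 104 = 1·89 + 15, 89 = 5·15 + 14, 15 = 1·14 + 1; back-substituting gives 1 = 97·89 − 83·104, so 89⁻¹ ≡ 97 (mod 104).
For any y ∈ ℤ/104ℤ, x = 97(y − 2) mod 104 satisfies f(x) = 89·97(y − 2) + 2 ≡ y (since 89·97 ≡ 1 mod 104). So every y has a preimage.
So f is bijective.
Since f is bijective, we compute f⁻¹(37): solve 89x + 2 ≡ 37 (mod 104), i.e. 89x ≡ 35 (mod 104).
Multiplying by 89⁻¹ = 97 gives x ≡ 97·35 = 3395 = 32·104 + 67 ≡ 67 (mod 104).
Check: f(67) = 89·67 + 2 = 5965 = 57·104 + 37 ≡ 37 (mod 104).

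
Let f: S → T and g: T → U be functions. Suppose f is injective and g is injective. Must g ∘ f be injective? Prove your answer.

Suppose (g ∘ f)(s) = (g ∘ f)(t), i.e. g(f(s)) = g(f(t)).
Since g is injective, f(s) = f(t). Since f is injective, s = t. Hence g ∘ f is injective.

injective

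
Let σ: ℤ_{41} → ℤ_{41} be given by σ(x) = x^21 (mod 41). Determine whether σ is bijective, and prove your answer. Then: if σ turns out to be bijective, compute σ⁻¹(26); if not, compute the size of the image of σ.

Since 41 is prime, the nonzero elements of ℤ_{41} form a cyclic group of order 40.
As gcd(21, 40) = 1, raising to the 21st power is a bijection on this group: if x_1^21 ≡ x_2^21 then (x_1x_2^{−1})^21 = 1, and the only element of order dividing gcd(21, 40) = 1 is 1, so x_1 = x_2.
With σ(0) = 0 this makes σ injective on all of ℤ_{41}, hence bijective (finite equal-size domain and codomain). In particular σ is bijective.
Since σ is bijective, we find the preimage of 26. The inverse of x ↦ x^21 on (ℤ_{41})^× is x ↦ x^21, because 21·21 = 441 = 11·40 + 1 ≡ 1 (mod 40) and x^{40} = 1 for x ≠ 0 (Fermat). So σ⁻¹(26) = 26^21 mod 41.
Repeated squaring mod 41: 26^1 ≡ 26, 26^2 ≡ 26² = 676 ≡ 20, 26^4 ≡ 20² = 400 ≡ 31, 26^8 ≡ 31² = 961 ≡ 18, 26^16 ≡ 18² = 324 ≡ 37. Since 21 = 16 + 4 + 1, 26^21 ≡ 37·31·26: 37·31 = 1147 ≡ 40, then 40·26 = 1040 ≡ 15. So 26^21 ≡ 15 (mod 41).
Hence σ⁻¹(26) = 15.

15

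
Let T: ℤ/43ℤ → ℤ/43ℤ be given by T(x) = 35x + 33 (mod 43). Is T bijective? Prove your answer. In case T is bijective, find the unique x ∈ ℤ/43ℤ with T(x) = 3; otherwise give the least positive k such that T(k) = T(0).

If T(s) = T(t), then 35s ≡ 35t (mod 43). Because gcd(35, 43) = 1, we may cancel 35 to get s ≡ t (mod 43).
We now compute 35⁻¹ mod 43 explicitly. Euclid's algorithm: 43 = 1·35 + 8, 35 = 4·8 + 3, 8 = 2·3 + 2, 3 = 1·2 + 1; back-substituting gives 1 = 16·35 − 13·43, so 35⁻¹ ≡ 16 (mod 43).
For any y ∈ ℤ/43ℤ, x = 16(y − 33) mod 43 satisfies T(x) = 35·16(y − 33) + 33 ≡ y (since 35·16 ≡ 1 mod 43). So every y has a preimage.
Hence T is bijective.
Since T is bijective, we compute T⁻¹(3): solve 35x + 33 ≡ 3 (mod 43), i.e. 35x ≡ 13 (mod 43).
Multiplying by 35⁻¹ = 16 gives x ≡ 16·13 = 208 = 4·43 + 36 ≡ 36 (mod 43).
Check: T(36) = 35·36 + 33 = 1293 = 30·43 + 3 ≡ 3 (mod 43).

36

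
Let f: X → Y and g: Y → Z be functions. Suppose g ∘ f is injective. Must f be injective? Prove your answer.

injective

Suppose f(a) = f(b). Applying g: (g ∘ f)(a) = (g ∘ f)(b). Since g ∘ f is injective, a = b. Therefore f is injective.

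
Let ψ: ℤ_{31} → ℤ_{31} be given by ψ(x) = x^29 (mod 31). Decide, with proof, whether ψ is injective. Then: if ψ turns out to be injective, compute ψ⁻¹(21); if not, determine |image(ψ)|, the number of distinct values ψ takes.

Since 31 is prime, the nonzero elements of ℤ_{31} form a cyclic group of order 30.
As gcd(29, 30) = 1, raising to the 29th power is a bijection on this group: if x_1^29 ≡ x_2^29 then (x_1x_2^{−1})^29 = 1, and the only element of order dividing gcd(29, 30) = 1 is 1, so x_1 = x_2.
With ψ(0) = 0 this makes ψ injective on all of ℤ_{31}, hence bijective (finite equal-size domain and codomain). In particular ψ is injective.
Since ψ is injective, we find the preimage of 21. The inverse of x ↦ x^29 on (ℤ_{31})^× is x ↦ x^29, because 29·29 = 841 = 28·30 + 1 ≡ 1 (mod 30) and x^{30} = 1 for x ≠ 0 (Fermat). So ψ⁻¹(21) = 21^29 mod 31.
Repeated squaring mod 31: 21^1 ≡ 21, 21^2 ≡ 21² = 441 ≡ 7, 21^4 ≡ 7² = 49 ≡ 18, 21^8 ≡ 18² = 324 ≡ 14, 21^16 ≡ 14² = 196 ≡ 10. Since 29 = 16 + 8 + 4 + 1, 21^29 ≡ 10·14·18·21: 10·14 = 140 ≡ 16, then 16·18 = 288 ≡ 9, then 9·21 = 189 ≡ 3. So 21^29 ≡ 3 (mod 31).
Hence ψ⁻¹(21) = 3.

3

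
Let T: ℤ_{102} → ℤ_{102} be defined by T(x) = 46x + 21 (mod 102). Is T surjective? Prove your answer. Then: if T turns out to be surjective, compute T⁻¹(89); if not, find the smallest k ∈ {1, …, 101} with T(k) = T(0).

Recall: surjectivity means every element of the codomain has a preimage under T.
Since gcd(46, 102) = 2, we have 46x ≡ 0 (mod 2) for all x, so T(x) ≡ 1 (mod 2).
But 0 ≢ 1 (mod 2), so 0 ∈ ℤ_{102} has no preimage. Therefore T is not surjective.
Since T is not surjective, we find the least positive k with T(k) = T(0): this means 46k ≡ 0 (mod 102), i.e. 102 ∣ 46k. Since gcd(46, 102) = 2, dividing through by 2 this holds exactly when 51 ∣ 23k, and as gcd(23, 51) = 1, exactly when 51 ∣ k.
The smallest positive such k is 51.

51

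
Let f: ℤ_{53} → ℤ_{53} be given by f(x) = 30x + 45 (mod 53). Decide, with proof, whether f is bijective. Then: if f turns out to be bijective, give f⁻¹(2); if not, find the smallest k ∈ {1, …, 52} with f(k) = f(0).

Suppose f(a) = f(b) in ℤ_{53}. Then 30a + 45 ≡ 30b + 45 (mod 53), therefore 30(a − b) ≡ 0 (mod 53).
Since gcd(30, 53) = 1, 30 is invertible modulo 53, thus a − b ≡ 0 (mod 53), i.e. a = b.
We now compute 30⁻¹ mod 53 explicitly. Euclid's algorithm: 53 = 1·30 + 23, 30 = 1·23 + 7, 23 = 3·7 + 2, 7 = 3·2 + 1; back-substituting gives 1 = 23·30 − 13·53, so 30⁻¹ ≡ 23 (mod 53).
For any y ∈ ℤ_{53}, x = 23(y − 45) mod 53 satisfies f(x) = 30·23(y − 45) + 45 ≡ y (since 30·23 ≡ 1 mod 53). So every y has a preimage.
So f is bijective.
Since f is bijective, we find f⁻¹(2): we need 30x ≡ 2 − 45 ≡ 10 (mod 53). Using 30⁻¹ = 23: x ≡ 23·10 = 230 = 4·53 + 18, so x = 18.
Check: f(18) = 30·18 + 45 = 585 = 11·53 + 2 ≡ 2 (mod 53).

18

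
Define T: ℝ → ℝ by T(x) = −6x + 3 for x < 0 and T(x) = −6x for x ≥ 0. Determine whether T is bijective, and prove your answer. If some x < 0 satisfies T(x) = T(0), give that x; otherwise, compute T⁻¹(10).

Both pieces are strictly decreasing (slopes −6 and −6), so each is injective on its own interval.
The left piece maps (−∞, 0) onto (3, ∞); the right piece maps [0, ∞) onto (−∞, 0].
The images leave a gap (3 has no preimage), so T is not surjective, hence not bijective.
Because the two images are disjoint, no x < 0 has T(x) = T(0), so we compute T⁻¹(10): 10 lies in (3, ∞), so solve −6x + 3 = 10: x = (10 − 3)/(−6) = −7/6.

-7/6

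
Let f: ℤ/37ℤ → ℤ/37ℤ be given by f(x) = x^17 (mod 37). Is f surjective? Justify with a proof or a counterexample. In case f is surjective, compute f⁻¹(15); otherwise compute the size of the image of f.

Since 37 is prime, the nonzero elements of ℤ/37ℤ form a cyclic group of order 36.
As gcd(17, 36) = 1, raising to the 17th power is a bijection on this group: if a^17 ≡ b^17 then (ab^{−1})^17 = 1, and the only element of order dividing gcd(17, 36) = 1 is 1, so a = b.
With f(0) = 0 this makes f injective on all of ℤ/37ℤ, hence bijective (finite equal-size domain and codomain). In particular f is surjective.
Since f is surjective, we find the preimage of 15. The inverse of x ↦ x^17 on (ℤ/37ℤ)^× is x ↦ x^17, because 17·17 = 289 = 8·36 + 1 ≡ 1 (mod 36) and x^{36} = 1 for x ≠ 0 (Fermat). So f⁻¹(15) = 15^17 mod 37.
Repeated squaring mod 37: 15^1 ≡ 15, 15^2 ≡ 15² = 225 ≡ 3, 15^4 ≡ 3² = 9, 15^8 ≡ 9² = 81 ≡ 7, 15^16 ≡ 7² = 49 ≡ 12. Since 17 = 16 + 1, 15^17 ≡ 12·15: 12·15 = 180 ≡ 32. So 15^17 ≡ 32 (mod 37).
Hence f⁻¹(15) = 32.

32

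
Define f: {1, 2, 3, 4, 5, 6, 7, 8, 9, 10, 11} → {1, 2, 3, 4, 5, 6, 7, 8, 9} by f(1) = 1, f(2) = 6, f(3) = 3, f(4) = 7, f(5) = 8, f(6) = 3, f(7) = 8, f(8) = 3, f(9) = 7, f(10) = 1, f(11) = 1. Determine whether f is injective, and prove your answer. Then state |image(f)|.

5

f(3) = 3 = f(6) with 3 ≠ 6, so f is not injective.
The image of f is {1, 3, 6, 7, 8}, which has 5 elements.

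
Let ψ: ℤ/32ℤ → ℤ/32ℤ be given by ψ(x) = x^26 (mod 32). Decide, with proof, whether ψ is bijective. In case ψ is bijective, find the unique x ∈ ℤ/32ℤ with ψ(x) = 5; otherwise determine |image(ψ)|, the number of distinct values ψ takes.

5

ψ(0) = 0^26 = 0.
ψ(2): Repeated squaring mod 32: 2^1 ≡ 2, 2^2 ≡ 2² = 4, 2^4 ≡ 4² = 16, 2^8 ≡ 16² = 256 ≡ 0, 2^16 ≡ 0² = 0. Since 26 = 16 + 8 + 2, 2^26 ≡ 0·0·4: 0·0 = 0, then 0·4 = 0. So 2^26 ≡ 0 (mod 32).
So ψ(0) = ψ(2) = 0 while 0 ≠ 2, therefore ψ is not injective, hence not bijective.
Since ψ is not bijective, we determine |image(ψ)|. Computing x^26 mod 32 for each x (by repeated squaring, reducing mod 32 at every step), the values ψ(0), ψ(1), …, ψ(31) are: 0, 1, 0, 9, 0, 25, 0, 17, 0, 17, 0, 25, 0, 9, 0, 1, 0, 1, 0, 9, 0, 25, 0, 17, 0, 17, 0, 25, 0, 9, 0, 1.
The distinct values are {0, 1, 9, 17, 25}; there are 5 of them.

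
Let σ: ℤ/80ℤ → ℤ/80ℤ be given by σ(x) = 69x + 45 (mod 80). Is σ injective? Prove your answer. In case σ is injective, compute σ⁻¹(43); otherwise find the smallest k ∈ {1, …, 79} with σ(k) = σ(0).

Suppose σ(a) = σ(b) in ℤ/80ℤ. Then 69a + 45 ≡ 69b + 45 (mod 80), thus 69(a − b) ≡ 0 (mod 80).
Since gcd(69, 80) = 1, 69 is invertible modulo 80, so a − b ≡ 0 (mod 80), i.e. a = b.
So σ is injective.
We now compute 69⁻¹ mod 80 explicitly. Euclid's algorithm: 80 = 1·69 + 11, 69 = 6·11 + 3, 11 = 3·3 + 2, 3 = 1·2 + 1; back-substituting gives 1 = 29·69 − 25·80, so 69⁻¹ ≡ 29 (mod 80).
Since σ is injective, we compute σ⁻¹(43): solve 69x + 45 ≡ 43 (mod 80), i.e. 69x ≡ 78 (mod 80).
Multiplying by 69⁻¹ = 29 gives x ≡ 29·78 = 2262 = 28·80 + 22 ≡ 22 (mod 80).
Check: σ(22) = 69·22 + 45 = 1563 = 19·80 + 43 ≡ 43 (mod 80).

22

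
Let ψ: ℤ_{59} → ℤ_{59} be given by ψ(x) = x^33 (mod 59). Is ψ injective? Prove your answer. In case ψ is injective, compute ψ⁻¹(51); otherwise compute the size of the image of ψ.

20

Since 59 is prime, the nonzero elements of ℤ_{59} form a cyclic group of order 58.
As gcd(33, 58) = 1, raising to the 33rd power is a bijection on this group: if x_1^33 ≡ x_2^33 then (x_1x_2^{−1})^33 = 1, and the only element of order dividing gcd(33, 58) = 1 is 1, so x_1 = x_2.
With ψ(0) = 0 this makes ψ injective on all of ℤ_{59}, hence bijective (finite equal-size domain and codomain). In particular ψ is injective.
Since ψ is injective, we find the preimage of 51. The inverse of x ↦ x^33 on (ℤ_{59})^× is x ↦ x^51, because 33·51 = 1683 = 29·58 + 1 ≡ 1 (mod 58) and x^{58} = 1 for x ≠ 0 (Fermat). So ψ⁻¹(51) = 51^51 mod 59.
Repeated squaring mod 59: 51^1 ≡ 51, 51^2 ≡ 51² = 2601 ≡ 5, 51^4 ≡ 5² = 25, 51^8 ≡ 25² = 625 ≡ 35, 51^16 ≡ 35² = 1225 ≡ 45, 51^32 ≡ 45² = 2025 ≡ 19. Since 51 = 32 + 16 + 2 + 1, 51^51 ≡ 19·45·5·51: 19·45 = 855 ≡ 29, then 29·5 = 145 ≡ 27, then 27·51 = 1377 ≡ 20. So 51^51 ≡ 20 (mod 59).
Hence ψ⁻¹(51) = 20.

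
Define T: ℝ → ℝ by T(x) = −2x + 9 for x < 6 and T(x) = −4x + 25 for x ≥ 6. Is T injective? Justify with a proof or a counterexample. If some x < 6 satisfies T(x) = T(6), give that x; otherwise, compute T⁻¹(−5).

Both pieces are strictly decreasing (slopes −2 and −4), so each is injective on its own interval.
The left piece maps (−∞, 6) onto (−3, ∞); the right piece maps [6, ∞) onto (−∞, 1].
These images overlap. In particular T(6) = 1 (right piece), and solving −2x + 9 = 1 on the left piece gives x = 4 < 6.
So T(4) = T(6) with 4 ≠ 6, and T is not injective. This x = 4 is the requested value below 6.

4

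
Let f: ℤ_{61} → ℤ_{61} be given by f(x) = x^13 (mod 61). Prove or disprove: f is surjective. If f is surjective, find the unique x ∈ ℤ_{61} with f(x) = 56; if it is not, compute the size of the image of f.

16

Since 61 is prime, the nonzero elements of ℤ_{61} form a cyclic group of order 60.
As gcd(13, 60) = 1, raising to the 13th power is a bijection on this group: if u^13 ≡ v^13 then (uv^{−1})^13 = 1, and the only element of order dividing gcd(13, 60) = 1 is 1, so u = v.
With f(0) = 0 this makes f injective on all of ℤ_{61}, hence bijective (finite equal-size domain and codomain). In particular f is surjective.
Since f is surjective, we find the preimage of 56. The inverse of x ↦ x^13 on (ℤ_{61})^× is x ↦ x^37, because 13·37 = 481 = 8·60 + 1 ≡ 1 (mod 60) and x^{60} = 1 for x ≠ 0 (Fermat). So f⁻¹(56) = 56^37 mod 61.
Repeated squaring mod 61: 56^1 ≡ 56, 56^2 ≡ 56² = 3136 ≡ 25, 56^4 ≡ 25² = 625 ≡ 15, 56^8 ≡ 15² = 225 ≡ 42, 56^16 ≡ 42² = 1764 ≡ 56, 56^32 ≡ 56² = 3136 ≡ 25. Since 37 = 32 + 4 + 1, 56^37 ≡ 25·15·56: 25·15 = 375 ≡ 9, then 9·56 = 504 ≡ 16. So 56^37 ≡ 16 (mod 61).
Hence f⁻¹(56) = 16.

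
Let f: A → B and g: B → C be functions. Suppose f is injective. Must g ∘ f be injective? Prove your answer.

No. Take A = B = C = {1, 2, 3}, f = identity (injective), and g(x) = 1 for every x.
Then (g ∘ f)(1) = 1 = (g ∘ f)(3) with 1 ≠ 3, so g ∘ f is not injective.

not injective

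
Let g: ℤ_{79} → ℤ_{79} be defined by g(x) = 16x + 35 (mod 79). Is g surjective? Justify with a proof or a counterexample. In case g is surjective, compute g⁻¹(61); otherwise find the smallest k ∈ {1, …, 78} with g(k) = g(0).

51

Recall that surjectivity means every element of the codomain has a preimage under g.
Since gcd(16, 79) = 1, 16 is invertible modulo 79. Euclid's algorithm: 79 = 4·16 + 15, 16 = 1·15 + 1; back-substituting gives 1 = 5·16 − 1·79, so 16⁻¹ ≡ 5 (mod 79).
For any y ∈ ℤ_{79}, x = 5(y − 35) mod 79 satisfies g(x) = 16·5(y − 35) + 35 ≡ y (since 16·5 ≡ 1 mod 79). So every y has a preimage.
Thus g is surjective.
Since g is surjective, we compute g⁻¹(61): solve 16x + 35 ≡ 61 (mod 79), i.e. 16x ≡ 26 (mod 79).
Multiplying by 16⁻¹ = 5 gives x ≡ 5·26 = 130 = 1·79 + 51 ≡ 51 (mod 79).
Check: g(51) = 16·51 + 35 = 851 = 10·79 + 61 ≡ 61 (mod 79).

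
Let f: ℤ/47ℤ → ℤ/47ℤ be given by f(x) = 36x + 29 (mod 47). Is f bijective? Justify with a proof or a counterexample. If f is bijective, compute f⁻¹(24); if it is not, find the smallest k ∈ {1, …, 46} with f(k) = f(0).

If f(s) = f(t), then 36s ≡ 36t (mod 47). Because gcd(36, 47) = 1, we may cancel 36 to get s ≡ t (mod 47).
We now compute 36⁻¹ mod 47 explicitly. Euclid's algorithm: 47 = 1·36 + 11, 36 = 3·11 + 3, 11 = 3·3 + 2, 3 = 1·2 + 1; back-substituting gives 1 = 17·36 − 13·47, so 36⁻¹ ≡ 17 (mod 47).
Then y ↦ 17(y − 29) is a two-sided inverse to f, so every y ∈ ℤ/47ℤ has a preimage.
Thus f is bijective.
Since f is bijective, we find f⁻¹(24): we need 36x ≡ 24 − 29 ≡ 42 (mod 47). Using 36⁻¹ = 17: x ≡ 17·42 = 714 = 15·47 + 9, so x = 9.
Check: f(9) = 36·9 + 29 = 353 = 7·47 + 24 ≡ 24 (mod 47).

9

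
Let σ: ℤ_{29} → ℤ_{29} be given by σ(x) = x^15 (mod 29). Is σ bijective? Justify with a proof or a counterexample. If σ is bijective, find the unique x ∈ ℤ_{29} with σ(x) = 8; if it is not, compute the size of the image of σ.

21

Since 29 is prime, the nonzero elements of ℤ_{29} form a cyclic group of order 28.
As gcd(15, 28) = 1, raising to the 15th power is a bijection on this group: if s^15 ≡ t^15 then (st^{−1})^15 = 1, and the only element of order dividing gcd(15, 28) = 1 is 1, so s = t.
With σ(0) = 0 this makes σ injective on all of ℤ_{29}, hence bijective (finite equal-size domain and codomain). In particular σ is bijective.
Since σ is bijective, we find the preimage of 8. The inverse of x ↦ x^15 on (ℤ_{29})^× is x ↦ x^15, because 15·15 = 225 = 8·28 + 1 ≡ 1 (mod 28) and x^{28} = 1 for x ≠ 0 (Fermat). So σ⁻¹(8) = 8^15 mod 29.
Repeated squaring mod 29: 8^1 ≡ 8, 8^2 ≡ 8² = 64 ≡ 6, 8^4 ≡ 6² = 36 ≡ 7, 8^8 ≡ 7² = 49 ≡ 20. Since 15 = 8 + 4 + 2 + 1, 8^15 ≡ 20·7·6·8: 20·7 = 140 ≡ 24, then 24·6 = 144 ≡ 28, then 28·8 = 224 ≡ 21. So 8^15 ≡ 21 (mod 29).
Hence σ⁻¹(8) = 21.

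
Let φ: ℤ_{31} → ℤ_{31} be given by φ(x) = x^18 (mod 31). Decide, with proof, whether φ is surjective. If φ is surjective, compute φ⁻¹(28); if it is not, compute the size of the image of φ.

6

φ(1) = 1^18 = 1.
φ(5): Repeated squaring mod 31: 5^1 ≡ 5, 5^2 ≡ 5² = 25, 5^4 ≡ 25² = 625 ≡ 5, 5^8 ≡ 5² = 25, 5^16 ≡ 25² = 625 ≡ 5. Since 18 = 16 + 2, 5^18 ≡ 5·25: 5·25 = 125 ≡ 1. So 5^18 ≡ 1 (mod 31).
So φ(1) = φ(5) = 1 while 1 ≠ 5, thus φ is not injective.
A non-injective map from the 31-element set ℤ_{31} to itself takes at most 30 distinct values, so it cannot be surjective. Therefore φ is not surjective.
Since φ is not surjective, we determine |image(φ)|. Computing x^18 mod 31 for each x (by repeated squaring, reducing mod 31 at every step), the values φ(0), φ(1), …, φ(30) are: 0, 1, 8, 4, 2, 1, 1, 2, 16, 16, 8, 2, 8, 4, 16, 4, 4, 16, 4, 8, 2, 8, 16, 16, 2, 1, 1, 2, 4, 8, 1.
The distinct values are {0, 1, 2, 4, 8, 16}; there are 6 of them.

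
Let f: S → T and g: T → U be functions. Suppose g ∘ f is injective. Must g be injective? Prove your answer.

No. Take S = {1}, T = {1, 2}, U = {1, 2}, f(a) = a for each a ∈ S, and g(b) = 1 if b ∈ {1, 2} else g(b) = b.
Then g ∘ f = f is injective (S ⊂ T and f is the inclusion), but g(1) = g(2) = 1 with 1 ≠ 2, so g is not injective.

not injective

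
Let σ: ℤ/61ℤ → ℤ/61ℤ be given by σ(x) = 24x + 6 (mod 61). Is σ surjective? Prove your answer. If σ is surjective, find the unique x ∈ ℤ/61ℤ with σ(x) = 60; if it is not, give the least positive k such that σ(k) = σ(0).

By definition, σ is surjective if every y in the codomain equals σ(x) for some x in the domain.
Since gcd(24, 61) = 1, 24 is invertible modulo 61. Euclid's algorithm: 61 = 2·24 + 13, 24 = 1·13 + 11, 13 = 1·11 + 2, 11 = 5·2 + 1; back-substituting gives 1 = 28·24 − 11·61, so 24⁻¹ ≡ 28 (mod 61).
Then y ↦ 28(y − 6) is a two-sided inverse to σ, so every y ∈ ℤ/61ℤ has a preimage.
Therefore σ is surjective.
Since σ is surjective, we find σ⁻¹(60): we need 24x ≡ 60 − 6 ≡ 54 (mod 61). Using 24⁻¹ = 28: x ≡ 28·54 = 1512 = 24·61 + 48, so x = 48.
Check: σ(48) = 24·48 + 6 = 1158 = 18·61 + 60 ≡ 60 (mod 61).

48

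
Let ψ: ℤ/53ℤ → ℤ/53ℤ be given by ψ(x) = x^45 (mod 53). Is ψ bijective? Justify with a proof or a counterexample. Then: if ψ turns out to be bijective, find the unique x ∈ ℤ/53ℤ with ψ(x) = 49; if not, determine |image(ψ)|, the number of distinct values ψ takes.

Since 53 is prime, the nonzero elements of ℤ/53ℤ form a cyclic group of order 52.
As gcd(45, 52) = 1, raising to the 45th power is a bijection on this group: if s^45 ≡ t^45 then (st^{−1})^45 = 1, and the only element of order dividing gcd(45, 52) = 1 is 1, so s = t.
With ψ(0) = 0 this makes ψ injective on all of ℤ/53ℤ, hence bijective (finite equal-size domain and codomain). In particular ψ is bijective.
Since ψ is bijective, we find the preimage of 49. The inverse of x ↦ x^45 on (ℤ/53ℤ)^× is x ↦ x^37, because 45·37 = 1665 = 32·52 + 1 ≡ 1 (mod 52) and x^{52} = 1 for x ≠ 0 (Fermat). So ψ⁻¹(49) = 49^37 mod 53.
Repeated squaring mod 53: 49^1 ≡ 49, 49^2 ≡ 49² = 2401 ≡ 16, 49^4 ≡ 16² = 256 ≡ 44, 49^8 ≡ 44² = 1936 ≡ 28, 49^16 ≡ 28² = 784 ≡ 42, 49^32 ≡ 42² = 1764 ≡ 15. Since 37 = 32 + 4 + 1, 49^37 ≡ 15·44·49: 15·44 = 660 ≡ 24, then 24·49 = 1176 ≡ 10. So 49^37 ≡ 10 (mod 53).
Hence ψ⁻¹(49) = 10.

10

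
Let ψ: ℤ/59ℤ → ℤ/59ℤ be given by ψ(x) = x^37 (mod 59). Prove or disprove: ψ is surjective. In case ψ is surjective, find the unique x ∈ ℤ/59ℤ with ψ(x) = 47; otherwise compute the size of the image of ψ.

Since 59 is prime, the nonzero elements of ℤ/59ℤ form a cyclic group of order 58.
As gcd(37, 58) = 1, raising to the 37th power is a bijection on this group: if x_1^37 ≡ x_2^37 then (x_1x_2^{−1})^37 = 1, and the only element of order dividing gcd(37, 58) = 1 is 1, so x_1 = x_2.
With ψ(0) = 0 this makes ψ injective on all of ℤ/59ℤ, hence bijective (finite equal-size domain and codomain). In particular ψ is surjective.
Since ψ is surjective, we find the preimage of 47. The inverse of x ↦ x^37 on (ℤ/59ℤ)^× is x ↦ x^11, because 37·11 = 407 = 7·58 + 1 ≡ 1 (mod 58) and x^{58} = 1 for x ≠ 0 (Fermat). So ψ⁻¹(47) = 47^11 mod 59.
Repeated squaring mod 59: 47^1 ≡ 47, 47^2 ≡ 47² = 2209 ≡ 26, 47^4 ≡ 26² = 676 ≡ 27, 47^8 ≡ 27² = 729 ≡ 21. Since 11 = 8 + 2 + 1, 47^11 ≡ 21·26·47: 21·26 = 546 ≡ 15, then 15·47 = 705 ≡ 56. So 47^11 ≡ 56 (mod 59).
Hence ψ⁻¹(47) = 56.

56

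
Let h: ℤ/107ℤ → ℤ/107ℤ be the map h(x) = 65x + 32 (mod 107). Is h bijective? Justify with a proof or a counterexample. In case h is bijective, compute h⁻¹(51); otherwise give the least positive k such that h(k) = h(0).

Suppose h(a) = h(b) in ℤ/107ℤ. Then 65a + 32 ≡ 65b + 32 (mod 107), so 65(a − b) ≡ 0 (mod 107).
Since gcd(65, 107) = 1, 65 is invertible modulo 107, so a − b ≡ 0 (mod 107), i.e. a = b.
We now compute 65⁻¹ mod 107 explicitly. Euclid's algorithm: 107 = 1·65 + 42, 65 = 1·42 + 23, 42 = 1·23 + 19, 23 = 1·19 + 4, 19 = 4·4 + 3, 4 = 1·3 + 1; back-substituting gives 1 = 28·65 − 17·107, so 65⁻¹ ≡ 28 (mod 107).
Then y ↦ 28(y − 32) is a two-sided inverse to h, so every y ∈ ℤ/107ℤ has a preimage.
Thus h is bijective.
Since h is bijective, we find h⁻¹(51): we need 65x ≡ 51 − 32 ≡ 19 (mod 107). Using 65⁻¹ = 28: x ≡ 28·19 = 532 = 4·107 + 104, so x = 104.
Check: h(104) = 65·104 + 32 = 6792 = 63·107 + 51 ≡ 51 (mod 107).

104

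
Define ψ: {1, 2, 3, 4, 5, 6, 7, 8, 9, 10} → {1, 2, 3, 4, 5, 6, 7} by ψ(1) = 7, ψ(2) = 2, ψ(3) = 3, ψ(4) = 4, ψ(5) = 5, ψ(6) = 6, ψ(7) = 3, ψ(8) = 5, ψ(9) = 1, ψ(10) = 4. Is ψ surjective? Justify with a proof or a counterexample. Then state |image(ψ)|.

Every element of the codomain has a preimage: 1 = ψ(9), 2 = ψ(2), 3 = ψ(3), 4 = ψ(4), 5 = ψ(5), 6 = ψ(6), 7 = ψ(1).
Hence ψ is surjective.
The image of ψ is {1, 2, 3, 4, 5, 6, 7}, which has 7 elements.

7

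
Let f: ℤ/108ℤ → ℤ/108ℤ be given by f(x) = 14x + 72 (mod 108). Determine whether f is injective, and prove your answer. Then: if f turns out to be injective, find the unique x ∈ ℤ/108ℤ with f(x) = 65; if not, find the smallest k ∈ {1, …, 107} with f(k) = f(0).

Recall that injectivity means: for all a, b in the domain, f(a) = f(b) implies a = b.
We have gcd(14, 108) = 2 > 1. Taking a = 0 and b = 54: f(0) = 72 and f(54) = 14·54 + 72 = 828 ≡ 72 (mod 108).
So f(0) = f(54) while 0 ≠ 54, thus f is not injective.
Since f is not injective, we find the least positive k with f(k) = f(0): this means 14k ≡ 0 (mod 108), i.e. 108 ∣ 14k. Since gcd(14, 108) = 2, dividing through by 2 this holds exactly when 54 ∣ 7k, and as gcd(7, 54) = 1, exactly when 54 ∣ k.
The smallest positive such k is 54.

54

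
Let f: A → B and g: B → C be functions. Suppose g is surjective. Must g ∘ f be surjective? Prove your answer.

not surjective

No. Take A = {0}, B = C = {0, 1, 2, 3, 4, 5}, f(0) = 0, and g = identity (surjective).
Then (g ∘ f)(0) = 0, and 5 ∈ C has no preimage under g ∘ f, so g ∘ f is not surjective.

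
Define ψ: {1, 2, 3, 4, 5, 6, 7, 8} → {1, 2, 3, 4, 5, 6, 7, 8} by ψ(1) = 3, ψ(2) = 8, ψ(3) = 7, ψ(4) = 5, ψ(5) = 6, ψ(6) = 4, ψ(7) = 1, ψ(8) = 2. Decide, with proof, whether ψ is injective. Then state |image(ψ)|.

8

The values ψ(1), …, ψ(8) are 3, 8, 7, 5, 6, 4, 1, 2 — all distinct.
So ψ(a) = ψ(b) only when a = b, and ψ is injective.
The image of ψ is {1, 2, 3, 4, 5, 6, 7, 8}, which has 8 elements.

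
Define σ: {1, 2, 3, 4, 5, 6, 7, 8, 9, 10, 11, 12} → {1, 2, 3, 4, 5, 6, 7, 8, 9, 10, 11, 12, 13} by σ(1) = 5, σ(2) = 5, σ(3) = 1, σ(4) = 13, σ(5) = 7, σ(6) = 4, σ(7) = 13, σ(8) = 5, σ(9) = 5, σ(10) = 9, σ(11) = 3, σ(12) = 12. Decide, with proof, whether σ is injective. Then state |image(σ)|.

σ(1) = 5 = σ(2) with 1 ≠ 2, so σ is not injective.
The image of σ is {1, 3, 4, 5, 7, 9, 12, 13}, which has 8 elements.

8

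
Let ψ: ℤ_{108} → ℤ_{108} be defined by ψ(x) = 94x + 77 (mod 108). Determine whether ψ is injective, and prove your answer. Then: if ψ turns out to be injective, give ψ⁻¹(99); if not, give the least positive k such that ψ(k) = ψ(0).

We have gcd(94, 108) = 2 > 1. Taking x_1 = 0 and x_2 = 54: ψ(0) = 77 and ψ(54) = 94·54 + 77 = 5153 ≡ 77 (mod 108).
So ψ(0) = ψ(54) while 0 ≠ 54, hence ψ is not injective.
Since ψ is not injective, we find the least positive k with ψ(k) = ψ(0): this means 94k ≡ 0 (mod 108), i.e. 108 ∣ 94k. Since gcd(94, 108) = 2, dividing through by 2 this holds exactly when 54 ∣ 47k, and as gcd(47, 54) = 1, exactly when 54 ∣ k.
The smallest positive such k is 54.

54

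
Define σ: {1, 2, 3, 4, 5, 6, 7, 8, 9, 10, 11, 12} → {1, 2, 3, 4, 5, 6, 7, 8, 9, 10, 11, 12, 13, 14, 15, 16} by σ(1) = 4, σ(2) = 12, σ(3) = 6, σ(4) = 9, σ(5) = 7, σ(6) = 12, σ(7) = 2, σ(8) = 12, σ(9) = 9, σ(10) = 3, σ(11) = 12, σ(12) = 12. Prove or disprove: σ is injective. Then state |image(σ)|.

σ(2) = 12 = σ(6) with 2 ≠ 6, so σ is not injective.
The image of σ is {2, 3, 4, 6, 7, 9, 12}, which has 7 elements.

7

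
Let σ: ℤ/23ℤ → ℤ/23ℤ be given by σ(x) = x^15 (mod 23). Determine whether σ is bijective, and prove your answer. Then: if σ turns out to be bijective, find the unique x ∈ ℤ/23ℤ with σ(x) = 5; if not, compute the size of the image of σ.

Since 23 is prime, the nonzero elements of ℤ/23ℤ form a cyclic group of order 22.
As gcd(15, 22) = 1, raising to the 15th power is a bijection on this group: if a^15 ≡ b^15 then (ab^{−1})^15 = 1, and the only element of order dividing gcd(15, 22) = 1 is 1, so a = b.
With σ(0) = 0 this makes σ injective on all of ℤ/23ℤ, hence bijective (finite equal-size domain and codomain). In particular σ is bijective.
Since σ is bijective, we find the preimage of 5. The inverse of x ↦ x^15 on (ℤ/23ℤ)^× is x ↦ x^3, because 15·3 = 45 = 2·22 + 1 ≡ 1 (mod 22) and x^{22} = 1 for x ≠ 0 (Fermat). So σ⁻¹(5) = 5^3 mod 23.
Repeated squaring mod 23: 5^1 ≡ 5, 5^2 ≡ 5² = 25 ≡ 2. Since 3 = 2 + 1, 5^3 ≡ 2·5: 2·5 = 10. So 5^3 ≡ 10 (mod 23).
Hence σ⁻¹(5) = 10.

10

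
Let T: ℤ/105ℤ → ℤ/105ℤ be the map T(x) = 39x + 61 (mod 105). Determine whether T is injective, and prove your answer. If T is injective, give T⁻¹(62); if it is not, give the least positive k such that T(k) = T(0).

35

We have gcd(39, 105) = 3 > 1. Taking a = 0 and b = 35: T(0) = 61 and T(35) = 39·35 + 61 = 1426 ≡ 61 (mod 105).
So T(0) = T(35) while 0 ≠ 35, so T is not injective.
Since T is not injective, we find the least positive k with T(k) = T(0): this means 39k ≡ 0 (mod 105), i.e. 105 ∣ 39k. Since gcd(39, 105) = 3, dividing through by 3 this holds exactly when 35 ∣ 13k, and as gcd(13, 35) = 1, exactly when 35 ∣ k.
The smallest positive such k is 35.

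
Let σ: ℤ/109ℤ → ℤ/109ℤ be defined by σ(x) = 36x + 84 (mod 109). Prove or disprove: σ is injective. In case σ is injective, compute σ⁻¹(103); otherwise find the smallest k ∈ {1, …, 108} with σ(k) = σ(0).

If σ(s) = σ(t), then 36s ≡ 36t (mod 109). Because gcd(36, 109) = 1, we may cancel 36 to get s ≡ t (mod 109).
Therefore σ is injective.
We now compute 36⁻¹ mod 109 explicitly. Euclid's algorithm: 109 = 3·36 + 1; back-substituting gives 1 = 106·36 − 35·109, so 36⁻¹ ≡ 106 (mod 109).
Since σ is injective, we compute σ⁻¹(103): solve 36x + 84 ≡ 103 (mod 109), i.e. 36x ≡ 19 (mod 109).
Multiplying by 36⁻¹ = 106 gives x ≡ 106·19 = 2014 = 18·109 + 52 ≡ 52 (mod 109).
Check: σ(52) = 36·52 + 84 = 1956 = 17·109 + 103 ≡ 103 (mod 109).

52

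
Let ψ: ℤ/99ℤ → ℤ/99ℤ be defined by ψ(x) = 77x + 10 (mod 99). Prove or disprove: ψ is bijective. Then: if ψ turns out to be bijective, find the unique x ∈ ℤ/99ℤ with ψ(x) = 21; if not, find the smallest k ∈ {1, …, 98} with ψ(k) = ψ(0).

9

We have gcd(77, 99) = 11 > 1. Taking u = 0 and v = 9: ψ(0) = 10 and ψ(9) = 77·9 + 10 = 703 ≡ 10 (mod 99).
So ψ(0) = ψ(9) while 0 ≠ 9, hence ψ is not injective, hence not bijective.
Since ψ is not bijective, we find the least positive k with ψ(k) = ψ(0): this means 77k ≡ 0 (mod 99), i.e. 99 ∣ 77k. Since gcd(77, 99) = 11, dividing through by 11 this holds exactly when 9 ∣ 7k, and as gcd(7, 9) = 1, exactly when 9 ∣ k.
The smallest positive such k is 9.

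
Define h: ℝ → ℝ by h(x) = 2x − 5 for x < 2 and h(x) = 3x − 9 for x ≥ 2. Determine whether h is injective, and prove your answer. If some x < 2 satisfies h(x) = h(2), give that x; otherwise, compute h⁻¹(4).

Both pieces are strictly increasing (slopes 2 and 3), so each is injective on its own interval.
The left piece maps (−∞, 2) onto (−∞, −1); the right piece maps [2, ∞) onto [−3, ∞).
These images overlap. In particular h(2) = −3 (right piece), and solving 2x − 5 = −3 on the left piece gives x = 1 < 2.
So h(1) = h(2) with 1 ≠ 2, and h is not injective. This x = 1 is the requested value below 2.

1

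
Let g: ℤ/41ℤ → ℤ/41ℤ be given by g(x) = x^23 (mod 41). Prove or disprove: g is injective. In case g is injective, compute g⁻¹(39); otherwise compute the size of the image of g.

36

Since 41 is prime, the nonzero elements of ℤ/41ℤ form a cyclic group of order 40.
As gcd(23, 40) = 1, raising to the 23rd power is a bijection on this group: if x_1^23 ≡ x_2^23 then (x_1x_2^{−1})^23 = 1, and the only element of order dividing gcd(23, 40) = 1 is 1, so x_1 = x_2.
With g(0) = 0 this makes g injective on all of ℤ/41ℤ, hence bijective (finite equal-size domain and codomain). In particular g is injective.
Since g is injective, we find the preimage of 39. The inverse of x ↦ x^23 on (ℤ/41ℤ)^× is x ↦ x^7, because 23·7 = 161 = 4·40 + 1 ≡ 1 (mod 40) and x^{40} = 1 for x ≠ 0 (Fermat). So g⁻¹(39) = 39^7 mod 41.
Repeated squaring mod 41: 39^1 ≡ 39, 39^2 ≡ 39² = 1521 ≡ 4, 39^4 ≡ 4² = 16. Since 7 = 4 + 2 + 1, 39^7 ≡ 16·4·39: 16·4 = 64 ≡ 23, then 23·39 = 897 ≡ 36. So 39^7 ≡ 36 (mod 41).
Hence g⁻¹(39) = 36.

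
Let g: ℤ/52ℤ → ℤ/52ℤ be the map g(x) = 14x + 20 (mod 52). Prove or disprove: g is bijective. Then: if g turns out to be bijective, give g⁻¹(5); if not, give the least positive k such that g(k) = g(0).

We have gcd(14, 52) = 2 > 1. Taking x_1 = 0 and x_2 = 26: g(0) = 20 and g(26) = 14·26 + 20 = 384 ≡ 20 (mod 52).
So g(0) = g(26) while 0 ≠ 26, therefore g is not injective, hence not bijective.
Since g is not bijective, we find the least positive k with g(k) = g(0): this means 14k ≡ 0 (mod 52), i.e. 52 ∣ 14k. Since gcd(14, 52) = 2, dividing through by 2 this holds exactly when 26 ∣ 7k, and as gcd(7, 26) = 1, exactly when 26 ∣ k.
The smallest positive such k is 26.

26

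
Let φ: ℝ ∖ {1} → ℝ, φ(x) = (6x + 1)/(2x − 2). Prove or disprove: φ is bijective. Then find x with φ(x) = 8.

17/10

If φ(x) = 3, cross-multiplying gives 2(6x + 1) = 6(2x − 2), which simplifies to 2 = −12 — false.  So 3 has no preimage and φ is not surjective.
Therefore φ is not bijective.
Solving φ(x) = 8: cross-multiplying gives 6x + 1 = 8(2x − 2), which rearranges to −10x = −17, so x = 17/10.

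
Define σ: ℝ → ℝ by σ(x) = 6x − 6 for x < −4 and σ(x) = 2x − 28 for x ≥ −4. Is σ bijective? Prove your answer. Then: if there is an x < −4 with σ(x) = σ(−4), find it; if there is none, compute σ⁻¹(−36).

Both pieces are strictly increasing (slopes 6 and 2), so each is injective on its own interval.
The left piece maps (−∞, −4) onto (−∞, −30); the right piece maps [−4, ∞) onto [−36, ∞).
These images overlap. In particular σ(−4) = −36 (right piece), and solving 6x − 6 = −36 on the left piece gives x = −5 < −4.
So σ(−5) = σ(−4) with −5 ≠ −4, and σ is not injective, hence not bijective. This x = −5 is the requested value below −4.

-5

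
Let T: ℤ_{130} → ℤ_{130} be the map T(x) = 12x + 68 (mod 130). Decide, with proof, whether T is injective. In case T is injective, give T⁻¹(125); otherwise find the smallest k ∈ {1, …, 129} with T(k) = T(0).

65

We have gcd(12, 130) = 2 > 1. Taking u = 0 and v = 65: T(0) = 68 and T(65) = 12·65 + 68 = 848 ≡ 68 (mod 130).
So T(0) = T(65) while 0 ≠ 65, thus T is not injective.
Since T is not injective, we find the least positive k with T(k) = T(0): this means 12k ≡ 0 (mod 130), i.e. 130 ∣ 12k. Since gcd(12, 130) = 2, dividing through by 2 this holds exactly when 65 ∣ 6k, and as gcd(6, 65) = 1, exactly when 65 ∣ k.
The smallest positive such k is 65.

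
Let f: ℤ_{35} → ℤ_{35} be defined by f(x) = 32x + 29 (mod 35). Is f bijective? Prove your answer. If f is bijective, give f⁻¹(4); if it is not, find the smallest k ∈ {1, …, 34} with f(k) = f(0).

By definition, f is injective if f(s) = f(t) implies s = t.
If f(s) = f(t), then 32s ≡ 32t (mod 35). Because gcd(32, 35) = 1, we may cancel 32 to get s ≡ t (mod 35).
We now compute 32⁻¹ mod 35 explicitly. Euclid's algorithm: 35 = 1·32 + 3, 32 = 10·3 + 2, 3 = 1·2 + 1; back-substituting gives 1 = 23·32 − 21·35, so 32⁻¹ ≡ 23 (mod 35).
Then y ↦ 23(y − 29) is a two-sided inverse to f, so every y ∈ ℤ_{35} has a preimage.
Therefore f is bijective.
Since f is bijective, we find f⁻¹(4): we need 32x ≡ 4 − 29 ≡ 10 (mod 35). Using 32⁻¹ = 23: x ≡ 23·10 = 230 = 6·35 + 20, so x = 20.
Check: f(20) = 32·20 + 29 = 669 = 19·35 + 4 ≡ 4 (mod 35).

20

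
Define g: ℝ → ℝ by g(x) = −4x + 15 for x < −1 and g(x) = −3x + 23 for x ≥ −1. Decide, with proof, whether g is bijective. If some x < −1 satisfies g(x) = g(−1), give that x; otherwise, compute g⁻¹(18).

Both pieces are strictly decreasing (slopes −4 and −3), so each is injective on its own interval.
The left piece maps (−∞, −1) onto (19, ∞); the right piece maps [−1, ∞) onto (−∞, 26].
These images overlap. In particular g(−1) = 26 (right piece), and solving −4x + 15 = 26 on the left piece gives x = −11/4 < −1.
So g(−11/4) = g(−1) with −11/4 ≠ −1, and g is not injective, hence not bijective. This x = −11/4 is the requested value below −1.

-11/4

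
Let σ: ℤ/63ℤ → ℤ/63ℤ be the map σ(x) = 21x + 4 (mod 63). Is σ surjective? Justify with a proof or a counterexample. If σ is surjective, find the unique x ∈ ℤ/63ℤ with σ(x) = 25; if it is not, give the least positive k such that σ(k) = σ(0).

3

Since gcd(21, 63) = 21, we have 21x ≡ 0 (mod 21) for all x, so σ(x) ≡ 4 (mod 21).
But 0 ≢ 4 (mod 21), so 0 ∈ ℤ/63ℤ has no preimage. Hence σ is not surjective.
Since σ is not surjective, we find the least positive k with σ(k) = σ(0): this means 21k ≡ 0 (mod 63), i.e. 63 ∣ 21k. Since gcd(21, 63) = 21, dividing through by 21 this holds exactly when 3 ∣ k.
The smallest positive such k is 3.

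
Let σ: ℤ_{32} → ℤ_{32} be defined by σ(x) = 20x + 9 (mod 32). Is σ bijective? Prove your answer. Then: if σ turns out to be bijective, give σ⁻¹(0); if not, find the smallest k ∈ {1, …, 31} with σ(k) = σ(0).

We have gcd(20, 32) = 4 > 1. Taking u = 0 and v = 8: σ(0) = 9 and σ(8) = 20·8 + 9 = 169 ≡ 9 (mod 32).
So σ(0) = σ(8) while 0 ≠ 8, so σ is not injective, hence not bijective.
Since σ is not bijective, we find the least positive k with σ(k) = σ(0): this means 20k ≡ 0 (mod 32), i.e. 32 ∣ 20k. Since gcd(20, 32) = 4, dividing through by 4 this holds exactly when 8 ∣ 5k, and as gcd(5, 8) = 1, exactly when 8 ∣ k.
The smallest positive such k is 8.

8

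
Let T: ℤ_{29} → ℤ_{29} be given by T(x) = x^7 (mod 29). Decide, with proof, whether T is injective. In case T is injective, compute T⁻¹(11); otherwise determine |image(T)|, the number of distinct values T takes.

T(2): Repeated squaring mod 29: 2^1 ≡ 2, 2^2 ≡ 2² = 4, 2^4 ≡ 4² = 16. Since 7 = 4 + 2 + 1, 2^7 ≡ 16·4·2: 16·4 = 64 ≡ 6, then 6·2 = 12. So 2^7 ≡ 12 (mod 29).
T(3): Repeated squaring mod 29: 3^1 ≡ 3, 3^2 ≡ 3² = 9, 3^4 ≡ 9² = 81 ≡ 23. Since 7 = 4 + 2 + 1, 3^7 ≡ 23·9·3: 23·9 = 207 ≡ 4, then 4·3 = 12. So 3^7 ≡ 12 (mod 29).
So T(2) = T(3) = 12 while 2 ≠ 3, therefore T is not injective.
Since T is not injective, we determine |image(T)|. Computing x^7 mod 29 for each x (by repeated squaring, reducing mod 29 at every step), the values T(0), T(1), …, T(28) are: 0, 1, 12, 12, 28, 28, 28, 1, 17, 28, 17, 12, 17, 28, 12, 17, 1, 12, 17, 12, 1, 12, 28, 1, 1, 1, 17, 17, 28.
The distinct values are {0, 1, 12, 17, 28}; there are 5 of them.

5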